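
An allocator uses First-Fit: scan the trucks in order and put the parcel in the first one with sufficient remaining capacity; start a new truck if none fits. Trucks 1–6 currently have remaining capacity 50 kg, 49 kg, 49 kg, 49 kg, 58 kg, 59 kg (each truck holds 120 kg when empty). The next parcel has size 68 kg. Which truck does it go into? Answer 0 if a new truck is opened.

0

No truck has ≥ 68 kg free, so a new truck is opened.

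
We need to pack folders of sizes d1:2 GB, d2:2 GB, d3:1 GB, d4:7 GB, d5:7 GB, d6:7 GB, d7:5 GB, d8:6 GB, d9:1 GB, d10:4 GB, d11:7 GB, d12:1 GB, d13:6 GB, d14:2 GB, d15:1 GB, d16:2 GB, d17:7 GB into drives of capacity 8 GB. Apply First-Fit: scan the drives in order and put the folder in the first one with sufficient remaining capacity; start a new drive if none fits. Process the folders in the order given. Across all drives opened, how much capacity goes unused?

12

Put d1 (2 GB) in drive 1; 6 GB remain.
Put d2 (2 GB) in drive 1; 4 GB remain.
Put d3 (1 GB) in drive 1; 3 GB remain.
Put d4 (7 GB) in drive 2; 1 GB remain.
Put d5 (7 GB) in drive 3; 1 GB remain.
Put d6 (7 GB) in drive 4; 1 GB remain.
Put d7 (5 GB) in drive 5; 3 GB remain.
Put d8 (6 GB) in drive 6; 2 GB remain.
Put d9 (1 GB) in drive 1; 2 GB remain.
Put d10 (4 GB) in drive 7; 4 GB remain.
Put d11 (7 GB) in drive 8; 1 GB remain.
Put d12 (1 GB) in drive 1; 1 GB remain.
Put d13 (6 GB) in drive 9; 2 GB remain.
Put d14 (2 GB) in drive 5; 1 GB remain.
Put d15 (1 GB) in drive 1; 0 GB remain.
Put d16 (2 GB) in drive 6; 0 GB remain.
Put d17 (7 GB) in drive 10; 1 GB remain.
10 drives × 8 GB = 80 GB; used 68 GB; unused 12 GB.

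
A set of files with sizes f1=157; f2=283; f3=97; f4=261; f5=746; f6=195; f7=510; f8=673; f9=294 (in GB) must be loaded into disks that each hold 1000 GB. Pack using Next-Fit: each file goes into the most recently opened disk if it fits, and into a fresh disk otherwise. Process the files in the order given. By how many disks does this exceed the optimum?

0

Next-Fit: [157,283,97,261] [746,195] [510] [673,294] → 4 disks.
Total size 3216 GB; any packing needs at least ⌈3216/1000⌉ = 4 disks.
So 4 is already optimal.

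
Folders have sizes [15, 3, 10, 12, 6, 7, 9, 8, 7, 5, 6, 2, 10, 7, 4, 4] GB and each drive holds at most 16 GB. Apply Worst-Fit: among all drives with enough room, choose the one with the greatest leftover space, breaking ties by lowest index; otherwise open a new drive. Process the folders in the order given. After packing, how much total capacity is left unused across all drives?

13

drive 1: place 15 GB, 1 GB left
drive 2: place 3 GB, 13 GB left
drive 2: place 10 GB, 3 GB left
drive 3: place 12 GB, 4 GB left
drive 4: place 6 GB, 10 GB left
drive 4: place 7 GB, 3 GB left
drive 5: place 9 GB, 7 GB left
drive 6: place 8 GB, 8 GB left
drive 6: place 7 GB, 1 GB left
drive 5: place 5 GB, 2 GB left
drive 7: place 6 GB, 10 GB left
drive 7: place 2 GB, 8 GB left
drive 8: place 10 GB, 6 GB left
drive 7: place 7 GB, 1 GB left
drive 8: place 4 GB, 2 GB left
drive 3: place 4 GB, 0 GB left
8 drives × 16 GB = 128 GB; used 115 GB; unused 13 GB.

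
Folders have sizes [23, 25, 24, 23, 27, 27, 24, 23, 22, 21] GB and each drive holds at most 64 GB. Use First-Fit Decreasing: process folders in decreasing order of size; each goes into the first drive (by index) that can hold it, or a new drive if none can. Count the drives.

Sorted descending: 27, 27, 25, 24, 24, 23, 23, 23, 22, 21.
Put 27 GB in drive 1; 37 GB remain.
Put 27 GB in drive 1; 10 GB remain.
Put 25 GB in drive 2; 39 GB remain.
Put 24 GB in drive 2; 15 GB remain.
Put 24 GB in drive 3; 40 GB remain.
Put 23 GB in drive 3; 17 GB remain.
Put 23 GB in drive 4; 41 GB remain.
Put 23 GB in drive 4; 18 GB remain.
Put 22 GB in drive 5; 42 GB remain.
Put 21 GB in drive 5; 21 GB remain.
Final drives: [27,27] [25,24] [24,23] [23,23] [22,21].

5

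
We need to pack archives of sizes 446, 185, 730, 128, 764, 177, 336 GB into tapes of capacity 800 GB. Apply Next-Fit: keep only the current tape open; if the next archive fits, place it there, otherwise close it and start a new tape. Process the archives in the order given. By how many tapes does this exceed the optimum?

Next-Fit: [446,185] [730] [128] [764] [177,336] → 5 tapes.
Total size 2766 GB; any packing needs at least ⌈2766/800⌉ = 4 tapes.
An optimal packing achieves that bound: [764] [730] [446,336] [185,177,128] → 4 tapes.
Excess: 5 − 4 = 1.

1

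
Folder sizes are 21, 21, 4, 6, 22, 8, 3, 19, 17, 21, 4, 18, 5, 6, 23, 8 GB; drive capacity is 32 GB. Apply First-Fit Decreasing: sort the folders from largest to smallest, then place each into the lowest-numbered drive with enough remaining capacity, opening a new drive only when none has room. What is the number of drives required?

Sorted descending: 23, 22, 21, 21, 21, 19, 18, 17, 8, 8, 6, 6, 5, 4, 4, 3.
Put 23 GB in drive 1; 9 GB remain.
Put 22 GB in drive 2; 10 GB remain.
Put 21 GB in drive 3; 11 GB remain.
Put 21 GB in drive 4; 11 GB remain.
Put 21 GB in drive 5; 11 GB remain.
Put 19 GB in drive 6; 13 GB remain.
Put 18 GB in drive 7; 14 GB remain.
Put 17 GB in drive 8; 15 GB remain.
Put 8 GB in drive 1; 1 GB remain.
Put 8 GB in drive 2; 2 GB remain.
Put 6 GB in drive 3; 5 GB remain.
Put 6 GB in drive 4; 5 GB remain.
Put 5 GB in drive 3; 0 GB remain.
Put 4 GB in drive 4; 1 GB remain.
Put 4 GB in drive 5; 7 GB remain.
Put 3 GB in drive 5; 4 GB remain.
Final drives: [23,8] [22,8] [21,6,5] [21,6,4] [21,4,3] [19] [18] [17].

8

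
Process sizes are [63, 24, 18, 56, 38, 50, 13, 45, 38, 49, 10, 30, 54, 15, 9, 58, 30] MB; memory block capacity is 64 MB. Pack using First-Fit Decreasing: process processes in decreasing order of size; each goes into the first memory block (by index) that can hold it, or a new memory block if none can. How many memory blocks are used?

Sorted descending: 63, 58, 56, 54, 50, 49, 45, 38, 38, 30, 30, 24, 18, 15, 13, 10, 9.
Put 63 MB in memory block 1; 1 MB remain.
Put 58 MB in memory block 2; 6 MB remain.
Put 56 MB in memory block 3; 8 MB remain.
Put 54 MB in memory block 4; 10 MB remain.
Put 50 MB in memory block 5; 14 MB remain.
Put 49 MB in memory block 6; 15 MB remain.
Put 45 MB in memory block 7; 19 MB remain.
Put 38 MB in memory block 8; 26 MB remain.
Put 38 MB in memory block 9; 26 MB remain.
Put 30 MB in memory block 10; 34 MB remain.
Put 30 MB in memory block 10; 4 MB remain.
Put 24 MB in memory block 8; 2 MB remain.
Put 18 MB in memory block 7; 1 MB remain.
Put 15 MB in memory block 6; 0 MB remain.
Put 13 MB in memory block 5; 1 MB remain.
Put 10 MB in memory block 4; 0 MB remain.
Put 9 MB in memory block 9; 17 MB remain.
Final memory blocks: [63] [58] [56] [54,10] [50,13] [49,15] [45,18] [38,24] [38,9] [30,30].

10 memory blocks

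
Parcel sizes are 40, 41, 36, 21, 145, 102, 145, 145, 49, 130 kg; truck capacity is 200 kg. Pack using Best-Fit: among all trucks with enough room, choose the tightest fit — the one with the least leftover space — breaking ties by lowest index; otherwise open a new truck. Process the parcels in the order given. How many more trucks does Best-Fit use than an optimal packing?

Best-Fit: [40,41,36,21] [145,49] [102] [145] [145] [130] → 6 trucks.
Total size 854 kg; any packing needs at least ⌈854/200⌉ = 5 trucks.
An optimal packing achieves that bound: [145,49] [145,41] [145,40] [130,36,21] [102] → 5 trucks.
Excess: 6 − 5 = 1.

1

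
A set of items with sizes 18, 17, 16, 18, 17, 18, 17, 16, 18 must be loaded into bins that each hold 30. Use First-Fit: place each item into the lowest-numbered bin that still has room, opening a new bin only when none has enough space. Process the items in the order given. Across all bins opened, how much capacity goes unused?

Put 18 in bin 1; 12 remain.
Put 17 in bin 2; 13 remain.
Put 16 in bin 3; 14 remain.
Put 18 in bin 4; 12 remain.
Put 17 in bin 5; 13 remain.
Put 18 in bin 6; 12 remain.
Put 17 in bin 7; 13 remain.
Put 16 in bin 8; 14 remain.
Put 18 in bin 9; 12 remain.
9 bins × 30 = 270; used 155; unused 115.

115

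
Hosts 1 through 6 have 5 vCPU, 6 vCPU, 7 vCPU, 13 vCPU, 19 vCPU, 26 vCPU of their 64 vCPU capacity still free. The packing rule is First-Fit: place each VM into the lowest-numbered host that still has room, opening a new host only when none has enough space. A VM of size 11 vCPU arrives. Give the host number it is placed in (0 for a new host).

Hosts with room: host 4 (13 vCPU), host 5 (19 vCPU), host 6 (26 vCPU).
The first with room is host 4.

4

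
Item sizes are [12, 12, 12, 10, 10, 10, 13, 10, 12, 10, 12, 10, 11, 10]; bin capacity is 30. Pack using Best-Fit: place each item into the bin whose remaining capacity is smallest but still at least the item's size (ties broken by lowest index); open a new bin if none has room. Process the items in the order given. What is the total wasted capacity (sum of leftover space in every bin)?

Put 12 in bin 1; 18 remain.
Put 12 in bin 1; 6 remain.
Put 12 in bin 2; 18 remain.
Put 10 in bin 2; 8 remain.
Put 10 in bin 3; 20 remain.
Put 10 in bin 3; 10 remain.
Put 13 in bin 4; 17 remain.
Put 10 in bin 3; 0 remain.
Put 12 in bin 4; 5 remain.
Put 10 in bin 5; 20 remain.
Put 12 in bin 5; 8 remain.
Put 10 in bin 6; 20 remain.
Put 11 in bin 6; 9 remain.
Put 10 in bin 7; 20 remain.
7 bins × 30 = 210; used 154; unused 56.

56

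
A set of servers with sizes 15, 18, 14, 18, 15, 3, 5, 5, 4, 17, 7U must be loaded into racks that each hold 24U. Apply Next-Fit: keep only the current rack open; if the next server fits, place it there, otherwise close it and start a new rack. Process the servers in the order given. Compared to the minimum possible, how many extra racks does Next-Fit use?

Next-Fit: [15] [18] [14] [18] [15,3,5] [5,4] [17,7] → 7 racks.
Total size 121U; any packing needs at least ⌈121/24⌉ = 6 racks.
An optimal packing achieves that bound: [18,5] [18,5] [17,7] [15,4,3] [15] [14] → 6 racks.
Excess: 7 − 6 = 1.

1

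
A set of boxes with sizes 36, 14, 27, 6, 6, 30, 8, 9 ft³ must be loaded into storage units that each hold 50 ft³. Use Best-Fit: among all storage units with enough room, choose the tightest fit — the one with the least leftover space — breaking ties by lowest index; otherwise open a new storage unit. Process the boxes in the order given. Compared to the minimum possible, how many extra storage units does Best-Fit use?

0

Best-Fit: [36,14] [27,6,6,8] [30,9] → 3 storage units.
Total size 136 ft³; any packing needs at least ⌈136/50⌉ = 3 storage units.
So 3 is already optimal.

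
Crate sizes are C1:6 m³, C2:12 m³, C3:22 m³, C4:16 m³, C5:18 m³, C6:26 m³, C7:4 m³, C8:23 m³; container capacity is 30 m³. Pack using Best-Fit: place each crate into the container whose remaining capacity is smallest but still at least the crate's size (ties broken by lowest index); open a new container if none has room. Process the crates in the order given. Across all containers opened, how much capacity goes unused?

53

C1 (6 m³) → container 1 (remaining 24 m³)
C2 (12 m³) → container 1 (remaining 12 m³)
C3 (22 m³) → container 2 (remaining 8 m³)
C4 (16 m³) → container 3 (remaining 14 m³)
C5 (18 m³) → container 4 (remaining 12 m³)
C6 (26 m³) → container 5 (remaining 4 m³)
C7 (4 m³) → container 5 (remaining 0 m³)
C8 (23 m³) → container 6 (remaining 7 m³)
6 containers × 30 m³ = 180 m³; used 127 m³; unused 53 m³.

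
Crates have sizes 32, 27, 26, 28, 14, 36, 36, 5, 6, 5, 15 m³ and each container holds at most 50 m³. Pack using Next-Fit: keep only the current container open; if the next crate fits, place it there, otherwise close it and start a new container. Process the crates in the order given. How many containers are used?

7

container 1: place 32 m³, 18 m³ left
container 2: place 27 m³, 23 m³ left
container 3: place 26 m³, 24 m³ left
container 4: place 28 m³, 22 m³ left
container 4: place 14 m³, 8 m³ left
container 5: place 36 m³, 14 m³ left
container 6: place 36 m³, 14 m³ left
container 6: place 5 m³, 9 m³ left
container 6: place 6 m³, 3 m³ left
container 7: place 5 m³, 45 m³ left
container 7: place 15 m³, 30 m³ left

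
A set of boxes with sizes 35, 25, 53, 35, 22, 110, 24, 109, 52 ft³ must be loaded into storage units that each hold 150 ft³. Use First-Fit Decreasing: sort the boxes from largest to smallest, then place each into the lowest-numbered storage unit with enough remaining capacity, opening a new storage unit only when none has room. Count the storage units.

4

Sorted descending: 110, 109, 53, 52, 35, 35, 25, 24, 22.
storage unit 1: place 110 ft³, 40 ft³ left
storage unit 2: place 109 ft³, 41 ft³ left
storage unit 3: place 53 ft³, 97 ft³ left
storage unit 3: place 52 ft³, 45 ft³ left
storage unit 1: place 35 ft³, 5 ft³ left
storage unit 2: place 35 ft³, 6 ft³ left
storage unit 3: place 25 ft³, 20 ft³ left
storage unit 4: place 24 ft³, 126 ft³ left
storage unit 4: place 22 ft³, 104 ft³ left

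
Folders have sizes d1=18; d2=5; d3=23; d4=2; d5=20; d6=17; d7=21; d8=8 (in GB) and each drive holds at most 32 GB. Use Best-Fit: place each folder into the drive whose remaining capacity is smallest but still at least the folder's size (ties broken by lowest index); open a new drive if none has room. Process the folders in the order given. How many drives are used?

Put d1 (18 GB) in drive 1; 14 GB remain.
Put d2 (5 GB) in drive 1; 9 GB remain.
Put d3 (23 GB) in drive 2; 9 GB remain.
Put d4 (2 GB) in drive 1; 7 GB remain.
Put d5 (20 GB) in drive 3; 12 GB remain.
Put d6 (17 GB) in drive 4; 15 GB remain.
Put d7 (21 GB) in drive 5; 11 GB remain.
Put d8 (8 GB) in drive 2; 1 GB remain.
Final drives: [18,5,2] [23,8] [20] [17] [21].

5 drives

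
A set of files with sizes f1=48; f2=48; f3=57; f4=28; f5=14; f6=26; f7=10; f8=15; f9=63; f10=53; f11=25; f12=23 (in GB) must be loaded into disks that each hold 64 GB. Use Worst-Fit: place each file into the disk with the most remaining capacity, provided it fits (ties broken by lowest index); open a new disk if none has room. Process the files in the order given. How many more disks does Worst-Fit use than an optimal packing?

1

Worst-Fit: [48] [48] [57] [28,14] [26,10,15] [63] [53] [25,23] → 8 disks.
Total size 410 GB; any packing needs at least ⌈410/64⌉ = 7 disks.
An optimal packing achieves that bound: [63] [57] [53,10] [48,15] [48,14] [28,26] [25,23] → 7 disks.
Excess: 8 − 7 = 1.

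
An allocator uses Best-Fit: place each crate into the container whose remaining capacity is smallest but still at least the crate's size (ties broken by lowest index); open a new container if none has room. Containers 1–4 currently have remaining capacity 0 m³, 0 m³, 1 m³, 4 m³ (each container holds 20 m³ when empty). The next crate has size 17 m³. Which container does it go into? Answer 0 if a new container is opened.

0

No container has ≥ 17 m³ free, so a new container is opened.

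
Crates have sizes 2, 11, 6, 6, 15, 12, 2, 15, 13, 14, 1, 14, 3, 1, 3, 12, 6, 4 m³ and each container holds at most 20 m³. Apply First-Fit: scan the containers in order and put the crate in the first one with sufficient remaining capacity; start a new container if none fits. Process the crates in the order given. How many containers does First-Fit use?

Put 2 m³ in container 1; 18 m³ remain.
Put 11 m³ in container 1; 7 m³ remain.
Put 6 m³ in container 1; 1 m³ remain.
Put 6 m³ in container 2; 14 m³ remain.
Put 15 m³ in container 3; 5 m³ remain.
Put 12 m³ in container 2; 2 m³ remain.
Put 2 m³ in container 2; 0 m³ remain.
Put 15 m³ in container 4; 5 m³ remain.
Put 13 m³ in container 5; 7 m³ remain.
Put 14 m³ in container 6; 6 m³ remain.
Put 1 m³ in container 1; 0 m³ remain.
Put 14 m³ in container 7; 6 m³ remain.
Put 3 m³ in container 3; 2 m³ remain.
Put 1 m³ in container 3; 1 m³ remain.
Put 3 m³ in container 4; 2 m³ remain.
Put 12 m³ in container 8; 8 m³ remain.
Put 6 m³ in container 5; 1 m³ remain.
Put 4 m³ in container 6; 2 m³ remain.
Final containers: [2,11,6,1] [6,12,2] [15,3,1] [15,3] [13,6] [14,4] [14] [12].

8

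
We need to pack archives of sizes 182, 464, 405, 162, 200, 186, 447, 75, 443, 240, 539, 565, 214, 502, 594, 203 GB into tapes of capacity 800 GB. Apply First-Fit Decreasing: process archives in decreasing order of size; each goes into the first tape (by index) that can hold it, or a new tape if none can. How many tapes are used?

Sorted descending: 594, 565, 539, 502, 464, 447, 443, 405, 240, 214, 203, 200, 186, 182, 162, 75.
tape 1: place 594 GB, 206 GB left
tape 2: place 565 GB, 235 GB left
tape 3: place 539 GB, 261 GB left
tape 4: place 502 GB, 298 GB left
tape 5: place 464 GB, 336 GB left
tape 6: place 447 GB, 353 GB left
tape 7: place 443 GB, 357 GB left
tape 8: place 405 GB, 395 GB left
tape 3: place 240 GB, 21 GB left
tape 2: place 214 GB, 21 GB left
tape 1: place 203 GB, 3 GB left
tape 4: place 200 GB, 98 GB left
tape 5: place 186 GB, 150 GB left
tape 6: place 182 GB, 171 GB left
tape 6: place 162 GB, 9 GB left
tape 4: place 75 GB, 23 GB left
Final tapes: [594,203] [565,214] [539,240] [502,200,75] [464,186] [447,182,162] [443] [405].

8 tapes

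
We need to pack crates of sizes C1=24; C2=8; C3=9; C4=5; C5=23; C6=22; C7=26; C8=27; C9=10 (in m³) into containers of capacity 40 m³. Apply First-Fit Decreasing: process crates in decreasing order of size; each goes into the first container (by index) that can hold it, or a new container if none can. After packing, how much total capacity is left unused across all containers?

Sorted descending: 27, 26, 24, 23, 22, 10, 9, 8, 5.
Put 27 m³ in container 1; 13 m³ remain.
Put 26 m³ in container 2; 14 m³ remain.
Put 24 m³ in container 3; 16 m³ remain.
Put 23 m³ in container 4; 17 m³ remain.
Put 22 m³ in container 5; 18 m³ remain.
Put 10 m³ in container 1; 3 m³ remain.
Put 9 m³ in container 2; 5 m³ remain.
Put 8 m³ in container 3; 8 m³ remain.
Put 5 m³ in container 2; 0 m³ remain.
5 containers × 40 m³ = 200 m³; used 154 m³; unused 46 m³.

46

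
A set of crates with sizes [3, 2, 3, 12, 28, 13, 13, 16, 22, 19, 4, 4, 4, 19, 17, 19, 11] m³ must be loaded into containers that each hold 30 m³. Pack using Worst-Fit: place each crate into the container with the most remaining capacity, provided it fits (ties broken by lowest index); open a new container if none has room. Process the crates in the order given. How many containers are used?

3 m³ → container 1 (remaining 27 m³)
2 m³ → container 1 (remaining 25 m³)
3 m³ → container 1 (remaining 22 m³)
12 m³ → container 1 (remaining 10 m³)
28 m³ → container 2 (remaining 2 m³)
13 m³ → container 3 (remaining 17 m³)
13 m³ → container 3 (remaining 4 m³)
16 m³ → container 4 (remaining 14 m³)
22 m³ → container 5 (remaining 8 m³)
19 m³ → container 6 (remaining 11 m³)
4 m³ → container 4 (remaining 10 m³)
4 m³ → container 6 (remaining 7 m³)
4 m³ → container 1 (remaining 6 m³)
19 m³ → container 7 (remaining 11 m³)
17 m³ → container 8 (remaining 13 m³)
19 m³ → container 9 (remaining 11 m³)
11 m³ → container 8 (remaining 2 m³)

9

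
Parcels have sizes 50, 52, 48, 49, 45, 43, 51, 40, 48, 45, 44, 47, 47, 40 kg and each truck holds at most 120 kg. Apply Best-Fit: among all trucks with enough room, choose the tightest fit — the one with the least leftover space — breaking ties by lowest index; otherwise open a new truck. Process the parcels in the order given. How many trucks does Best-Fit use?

50 kg → truck 1 (remaining 70 kg)
52 kg → truck 1 (remaining 18 kg)
48 kg → truck 2 (remaining 72 kg)
49 kg → truck 2 (remaining 23 kg)
45 kg → truck 3 (remaining 75 kg)
43 kg → truck 3 (remaining 32 kg)
51 kg → truck 4 (remaining 69 kg)
40 kg → truck 4 (remaining 29 kg)
48 kg → truck 5 (remaining 72 kg)
45 kg → truck 5 (remaining 27 kg)
44 kg → truck 6 (remaining 76 kg)
47 kg → truck 6 (remaining 29 kg)
47 kg → truck 7 (remaining 73 kg)
40 kg → truck 7 (remaining 33 kg)
Final trucks: [50,52] [48,49] [45,43] [51,40] [48,45] [44,47] [47,40].

7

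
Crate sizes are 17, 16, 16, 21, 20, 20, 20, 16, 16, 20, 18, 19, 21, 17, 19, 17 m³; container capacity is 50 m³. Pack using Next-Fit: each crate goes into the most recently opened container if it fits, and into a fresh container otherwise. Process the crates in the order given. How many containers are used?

8 containers

container 1: place 17 m³, 33 m³ left
container 1: place 16 m³, 17 m³ left
container 1: place 16 m³, 1 m³ left
container 2: place 21 m³, 29 m³ left
container 2: place 20 m³, 9 m³ left
container 3: place 20 m³, 30 m³ left
container 3: place 20 m³, 10 m³ left
container 4: place 16 m³, 34 m³ left
container 4: place 16 m³, 18 m³ left
container 5: place 20 m³, 30 m³ left
container 5: place 18 m³, 12 m³ left
container 6: place 19 m³, 31 m³ left
container 6: place 21 m³, 10 m³ left
container 7: place 17 m³, 33 m³ left
container 7: place 19 m³, 14 m³ left
container 8: place 17 m³, 33 m³ left
Final containers: [17,16,16] [21,20] [20,20] [16,16] [20,18] [19,21] [17,19] [17].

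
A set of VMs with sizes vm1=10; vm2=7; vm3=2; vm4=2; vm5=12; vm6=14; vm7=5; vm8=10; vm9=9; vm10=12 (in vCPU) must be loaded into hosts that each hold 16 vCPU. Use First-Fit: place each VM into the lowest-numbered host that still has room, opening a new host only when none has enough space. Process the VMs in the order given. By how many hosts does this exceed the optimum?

First-Fit: [10,2,2] [7,5] [12] [14] [10] [9] [12] → 7 hosts.
Total size 83 vCPU; any packing needs at least ⌈83/16⌉ = 6 hosts.
An optimal packing achieves that bound: [14,2] [12,2] [12] [10,5] [10] [9,7] → 6 hosts.
Excess: 7 − 6 = 1.

1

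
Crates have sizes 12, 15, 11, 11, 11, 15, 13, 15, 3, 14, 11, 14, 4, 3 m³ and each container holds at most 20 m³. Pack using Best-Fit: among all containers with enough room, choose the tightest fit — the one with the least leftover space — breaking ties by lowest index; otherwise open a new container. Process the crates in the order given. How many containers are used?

11

container 1: place 12 m³, 8 m³ left
container 2: place 15 m³, 5 m³ left
container 3: place 11 m³, 9 m³ left
container 4: place 11 m³, 9 m³ left
container 5: place 11 m³, 9 m³ left
container 6: place 15 m³, 5 m³ left
container 7: place 13 m³, 7 m³ left
container 8: place 15 m³, 5 m³ left
container 2: place 3 m³, 2 m³ left
container 9: place 14 m³, 6 m³ left
container 10: place 11 m³, 9 m³ left
container 11: place 14 m³, 6 m³ left
container 6: place 4 m³, 1 m³ left
container 8: place 3 m³, 2 m³ left
Final containers: [12] [15,3] [11] [11] [11] [15,4] [13] [15,3] [14] [11] [14].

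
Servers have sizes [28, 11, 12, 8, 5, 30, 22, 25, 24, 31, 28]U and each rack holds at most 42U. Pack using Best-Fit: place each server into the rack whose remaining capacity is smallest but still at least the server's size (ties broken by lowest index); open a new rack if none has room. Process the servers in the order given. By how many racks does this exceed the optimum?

Best-Fit: [28,11] [12,8,5] [30] [22] [25] [24] [31] [28] → 8 racks.
7 servers exceed 21U (half the capacity), and no two of those can share a rack, so at least 7 racks are needed.
An optimal packing achieves that bound: [31,11] [30,12] [28,8,5] [28] [25] [24] [22] → 7 racks.
Excess: 8 − 7 = 1.

1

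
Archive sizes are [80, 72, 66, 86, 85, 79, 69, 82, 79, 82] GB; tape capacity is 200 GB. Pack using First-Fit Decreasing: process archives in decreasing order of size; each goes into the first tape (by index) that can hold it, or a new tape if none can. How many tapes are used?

5 tapes

Sorted descending: 86, 85, 82, 82, 80, 79, 79, 72, 69, 66.
Put 86 GB in tape 1; 114 GB remain.
Put 85 GB in tape 1; 29 GB remain.
Put 82 GB in tape 2; 118 GB remain.
Put 82 GB in tape 2; 36 GB remain.
Put 80 GB in tape 3; 120 GB remain.
Put 79 GB in tape 3; 41 GB remain.
Put 79 GB in tape 4; 121 GB remain.
Put 72 GB in tape 4; 49 GB remain.
Put 69 GB in tape 5; 131 GB remain.
Put 66 GB in tape 5; 65 GB remain.
Final tapes: [86,85] [82,82] [80,79] [79,72] [69,66].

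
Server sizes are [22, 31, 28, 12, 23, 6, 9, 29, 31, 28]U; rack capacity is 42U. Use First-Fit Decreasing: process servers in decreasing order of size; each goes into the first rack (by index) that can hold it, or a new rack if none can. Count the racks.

Sorted descending: 31, 31, 29, 28, 28, 23, 22, 12, 9, 6.
31U → rack 1 (remaining 11U)
31U → rack 2 (remaining 11U)
29U → rack 3 (remaining 13U)
28U → rack 4 (remaining 14U)
28U → rack 5 (remaining 14U)
23U → rack 6 (remaining 19U)
22U → rack 7 (remaining 20U)
12U → rack 3 (remaining 1U)
9U → rack 1 (remaining 2U)
6U → rack 2 (remaining 5U)

7 racks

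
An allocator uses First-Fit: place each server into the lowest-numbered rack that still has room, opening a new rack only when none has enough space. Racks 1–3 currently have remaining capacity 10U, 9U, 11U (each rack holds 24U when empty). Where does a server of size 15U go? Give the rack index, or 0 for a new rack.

No rack has ≥ 15U free, so a new rack is opened.

0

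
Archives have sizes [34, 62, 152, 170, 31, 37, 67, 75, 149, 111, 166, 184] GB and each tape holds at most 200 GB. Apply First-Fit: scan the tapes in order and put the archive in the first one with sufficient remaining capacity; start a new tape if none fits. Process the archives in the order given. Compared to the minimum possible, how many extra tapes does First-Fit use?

1

First-Fit: [34,62,31,37] [152] [170] [67,75] [149] [111] [166] [184] → 8 tapes.
Total size 1238 GB; any packing needs at least ⌈1238/200⌉ = 7 tapes.
An optimal packing achieves that bound: [184] [170] [166,34] [152,37] [149,31] [111,75] [67,62] → 7 tapes.
Excess: 8 − 7 = 1.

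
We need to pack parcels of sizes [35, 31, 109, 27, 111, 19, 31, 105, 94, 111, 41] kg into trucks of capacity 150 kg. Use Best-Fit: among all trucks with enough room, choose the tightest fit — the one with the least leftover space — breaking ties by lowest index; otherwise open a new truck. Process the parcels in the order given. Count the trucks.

truck 1: place 35 kg, 115 kg left
truck 1: place 31 kg, 84 kg left
truck 2: place 109 kg, 41 kg left
truck 2: place 27 kg, 14 kg left
truck 3: place 111 kg, 39 kg left
truck 3: place 19 kg, 20 kg left
truck 1: place 31 kg, 53 kg left
truck 4: place 105 kg, 45 kg left
truck 5: place 94 kg, 56 kg left
truck 6: place 111 kg, 39 kg left
truck 4: place 41 kg, 4 kg left
Final trucks: [35,31,31] [109,27] [111,19] [105,41] [94] [111].

6 trucks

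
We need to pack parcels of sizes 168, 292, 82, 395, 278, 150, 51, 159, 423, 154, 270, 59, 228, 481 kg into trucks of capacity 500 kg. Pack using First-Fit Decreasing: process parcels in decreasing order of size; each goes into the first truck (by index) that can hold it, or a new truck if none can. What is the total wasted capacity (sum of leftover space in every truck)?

Sorted descending: 481, 423, 395, 292, 278, 270, 228, 168, 159, 154, 150, 82, 59, 51.
481 kg → truck 1 (remaining 19 kg)
423 kg → truck 2 (remaining 77 kg)
395 kg → truck 3 (remaining 105 kg)
292 kg → truck 4 (remaining 208 kg)
278 kg → truck 5 (remaining 222 kg)
270 kg → truck 6 (remaining 230 kg)
228 kg → truck 6 (remaining 2 kg)
168 kg → truck 4 (remaining 40 kg)
159 kg → truck 5 (remaining 63 kg)
154 kg → truck 7 (remaining 346 kg)
150 kg → truck 7 (remaining 196 kg)
82 kg → truck 3 (remaining 23 kg)
59 kg → truck 2 (remaining 18 kg)
51 kg → truck 5 (remaining 12 kg)
7 trucks × 500 kg = 3500 kg; used 3190 kg; unused 310 kg.

310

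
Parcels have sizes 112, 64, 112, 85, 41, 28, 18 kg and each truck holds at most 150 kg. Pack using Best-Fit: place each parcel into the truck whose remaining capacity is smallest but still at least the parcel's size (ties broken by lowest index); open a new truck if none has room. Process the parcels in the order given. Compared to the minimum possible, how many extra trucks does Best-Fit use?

0

Best-Fit: [112,28] [64,85] [112,18] [41] → 4 trucks.
Total size 460 kg; any packing needs at least ⌈460/150⌉ = 4 trucks.
So 4 is already optimal.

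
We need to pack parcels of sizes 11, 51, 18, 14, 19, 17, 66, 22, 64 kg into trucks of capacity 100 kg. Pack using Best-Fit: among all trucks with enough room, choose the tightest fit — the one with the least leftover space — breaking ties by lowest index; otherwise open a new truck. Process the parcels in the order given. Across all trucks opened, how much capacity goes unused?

18

truck 1: place 11 kg, 89 kg left
truck 1: place 51 kg, 38 kg left
truck 1: place 18 kg, 20 kg left
truck 1: place 14 kg, 6 kg left
truck 2: place 19 kg, 81 kg left
truck 2: place 17 kg, 64 kg left
truck 3: place 66 kg, 34 kg left
truck 3: place 22 kg, 12 kg left
truck 2: place 64 kg, 0 kg left
3 trucks × 100 kg = 300 kg; used 282 kg; unused 18 kg.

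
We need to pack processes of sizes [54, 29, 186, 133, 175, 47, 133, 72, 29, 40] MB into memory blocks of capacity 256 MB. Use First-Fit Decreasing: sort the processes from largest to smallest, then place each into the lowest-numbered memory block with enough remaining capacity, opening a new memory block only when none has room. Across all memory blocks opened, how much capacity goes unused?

126

Sorted descending: 186, 175, 133, 133, 72, 54, 47, 40, 29, 29.
186 MB → memory block 1 (remaining 70 MB)
175 MB → memory block 2 (remaining 81 MB)
133 MB → memory block 3 (remaining 123 MB)
133 MB → memory block 4 (remaining 123 MB)
72 MB → memory block 2 (remaining 9 MB)
54 MB → memory block 1 (remaining 16 MB)
47 MB → memory block 3 (remaining 76 MB)
40 MB → memory block 3 (remaining 36 MB)
29 MB → memory block 3 (remaining 7 MB)
29 MB → memory block 4 (remaining 94 MB)
4 memory blocks × 256 MB = 1024 MB; used 898 MB; unused 126 MB.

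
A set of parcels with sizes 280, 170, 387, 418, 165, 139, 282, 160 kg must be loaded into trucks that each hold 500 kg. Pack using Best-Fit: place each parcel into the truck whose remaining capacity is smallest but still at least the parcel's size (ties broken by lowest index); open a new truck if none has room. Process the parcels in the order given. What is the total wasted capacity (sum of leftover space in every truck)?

Put 280 kg in truck 1; 220 kg remain.
Put 170 kg in truck 1; 50 kg remain.
Put 387 kg in truck 2; 113 kg remain.
Put 418 kg in truck 3; 82 kg remain.
Put 165 kg in truck 4; 335 kg remain.
Put 139 kg in truck 4; 196 kg remain.
Put 282 kg in truck 5; 218 kg remain.
Put 160 kg in truck 4; 36 kg remain.
5 trucks × 500 kg = 2500 kg; used 2001 kg; unused 499 kg.

499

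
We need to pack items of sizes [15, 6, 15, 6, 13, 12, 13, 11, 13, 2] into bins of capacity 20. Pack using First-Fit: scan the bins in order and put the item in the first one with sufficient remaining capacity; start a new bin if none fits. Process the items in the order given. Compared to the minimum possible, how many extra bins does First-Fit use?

1

First-Fit: [15,2] [6,6] [15] [13] [12] [13] [11] [13] → 8 bins.
7 items exceed 10 (half the capacity), and no two of those can share a bin, so at least 7 bins are needed.
An optimal packing achieves that bound: [15,2] [15] [13,6] [13,6] [13] [12] [11] → 7 bins.
Excess: 8 − 7 = 1.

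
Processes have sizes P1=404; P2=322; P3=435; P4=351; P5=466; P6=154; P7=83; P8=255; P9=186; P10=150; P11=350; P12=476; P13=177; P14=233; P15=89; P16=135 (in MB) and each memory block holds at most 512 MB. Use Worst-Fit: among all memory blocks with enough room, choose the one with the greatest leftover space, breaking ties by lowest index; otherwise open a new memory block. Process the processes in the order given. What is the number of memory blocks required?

Put P1 (404 MB) in memory block 1; 108 MB remain.
Put P2 (322 MB) in memory block 2; 190 MB remain.
Put P3 (435 MB) in memory block 3; 77 MB remain.
Put P4 (351 MB) in memory block 4; 161 MB remain.
Put P5 (466 MB) in memory block 5; 46 MB remain.
Put P6 (154 MB) in memory block 2; 36 MB remain.
Put P7 (83 MB) in memory block 4; 78 MB remain.
Put P8 (255 MB) in memory block 6; 257 MB remain.
Put P9 (186 MB) in memory block 6; 71 MB remain.
Put P10 (150 MB) in memory block 7; 362 MB remain.
Put P11 (350 MB) in memory block 7; 12 MB remain.
Put P12 (476 MB) in memory block 8; 36 MB remain.
Put P13 (177 MB) in memory block 9; 335 MB remain.
Put P14 (233 MB) in memory block 9; 102 MB remain.
Put P15 (89 MB) in memory block 1; 19 MB remain.
Put P16 (135 MB) in memory block 10; 377 MB remain.
Final memory blocks: [404,89] [322,154] [435] [351,83] [466] [255,186] [150,350] [476] [177,233] [135].

10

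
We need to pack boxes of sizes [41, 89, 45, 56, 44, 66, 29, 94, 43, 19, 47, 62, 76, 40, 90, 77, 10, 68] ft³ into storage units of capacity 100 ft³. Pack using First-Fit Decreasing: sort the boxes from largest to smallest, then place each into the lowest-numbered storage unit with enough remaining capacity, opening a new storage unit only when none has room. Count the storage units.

Sorted descending: 94, 90, 89, 77, 76, 68, 66, 62, 56, 47, 45, 44, 43, 41, 40, 29, 19, 10.
94 ft³ → storage unit 1 (remaining 6 ft³)
90 ft³ → storage unit 2 (remaining 10 ft³)
89 ft³ → storage unit 3 (remaining 11 ft³)
77 ft³ → storage unit 4 (remaining 23 ft³)
76 ft³ → storage unit 5 (remaining 24 ft³)
68 ft³ → storage unit 6 (remaining 32 ft³)
66 ft³ → storage unit 7 (remaining 34 ft³)
62 ft³ → storage unit 8 (remaining 38 ft³)
56 ft³ → storage unit 9 (remaining 44 ft³)
47 ft³ → storage unit 10 (remaining 53 ft³)
45 ft³ → storage unit 10 (remaining 8 ft³)
44 ft³ → storage unit 9 (remaining 0 ft³)
43 ft³ → storage unit 11 (remaining 57 ft³)
41 ft³ → storage unit 11 (remaining 16 ft³)
40 ft³ → storage unit 12 (remaining 60 ft³)
29 ft³ → storage unit 6 (remaining 3 ft³)
19 ft³ → storage unit 4 (remaining 4 ft³)
10 ft³ → storage unit 2 (remaining 0 ft³)
Final storage units: [94] [90,10] [89] [77,19] [76] [68,29] [66] [62] [56,44] [47,45] [43,41] [40].

12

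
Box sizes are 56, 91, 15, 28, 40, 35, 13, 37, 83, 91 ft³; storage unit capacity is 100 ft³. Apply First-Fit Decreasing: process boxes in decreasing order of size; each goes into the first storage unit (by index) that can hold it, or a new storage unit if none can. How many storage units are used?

Sorted descending: 91, 91, 83, 56, 40, 37, 35, 28, 15, 13.
storage unit 1: place 91 ft³, 9 ft³ left
storage unit 2: place 91 ft³, 9 ft³ left
storage unit 3: place 83 ft³, 17 ft³ left
storage unit 4: place 56 ft³, 44 ft³ left
storage unit 4: place 40 ft³, 4 ft³ left
storage unit 5: place 37 ft³, 63 ft³ left
storage unit 5: place 35 ft³, 28 ft³ left
storage unit 5: place 28 ft³, 0 ft³ left
storage unit 3: place 15 ft³, 2 ft³ left
storage unit 6: place 13 ft³, 87 ft³ left

6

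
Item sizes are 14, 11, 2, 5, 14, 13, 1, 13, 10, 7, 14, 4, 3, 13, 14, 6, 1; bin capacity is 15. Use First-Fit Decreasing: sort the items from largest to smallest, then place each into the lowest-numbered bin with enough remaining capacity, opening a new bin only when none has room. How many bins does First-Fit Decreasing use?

11

Sorted descending: 14, 14, 14, 14, 13, 13, 13, 11, 10, 7, 6, 5, 4, 3, 2, 1, 1.
Put 14 in bin 1; 1 remain.
Put 14 in bin 2; 1 remain.
Put 14 in bin 3; 1 remain.
Put 14 in bin 4; 1 remain.
Put 13 in bin 5; 2 remain.
Put 13 in bin 6; 2 remain.
Put 13 in bin 7; 2 remain.
Put 11 in bin 8; 4 remain.
Put 10 in bin 9; 5 remain.
Put 7 in bin 10; 8 remain.
Put 6 in bin 10; 2 remain.
Put 5 in bin 9; 0 remain.
Put 4 in bin 8; 0 remain.
Put 3 in bin 11; 12 remain.
Put 2 in bin 5; 0 remain.
Put 1 in bin 1; 0 remain.
Put 1 in bin 2; 0 remain.
Final bins: [14,1] [14,1] [14] [14] [13,2] [13] [13] [11,4] [10,5] [7,6] [3].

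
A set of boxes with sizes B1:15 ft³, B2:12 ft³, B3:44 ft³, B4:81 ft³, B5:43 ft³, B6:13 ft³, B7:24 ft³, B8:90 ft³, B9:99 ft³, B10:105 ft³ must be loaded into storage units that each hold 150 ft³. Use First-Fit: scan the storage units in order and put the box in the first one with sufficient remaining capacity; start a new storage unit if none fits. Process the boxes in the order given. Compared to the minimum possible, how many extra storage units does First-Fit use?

First-Fit: [15,12,44,43,13] [81,24] [90] [99] [105] → 5 storage units.
Total size 526 ft³; any packing needs at least ⌈526/150⌉ = 4 storage units.
An optimal packing achieves that bound: [105,44] [99,43] [90,24,15,13] [81,12] → 4 storage units.
Excess: 5 − 4 = 1.

1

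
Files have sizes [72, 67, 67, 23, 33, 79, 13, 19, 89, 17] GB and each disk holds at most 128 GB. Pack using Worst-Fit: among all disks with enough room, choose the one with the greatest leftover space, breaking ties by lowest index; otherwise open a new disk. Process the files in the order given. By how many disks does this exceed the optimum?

0

Worst-Fit: [72,13,17] [67,23] [67,33] [79,19] [89] → 5 disks.
5 files exceed 64 GB (half the capacity), and no two of those can share a disk, so at least 5 disks are needed.
So 5 is already optimal.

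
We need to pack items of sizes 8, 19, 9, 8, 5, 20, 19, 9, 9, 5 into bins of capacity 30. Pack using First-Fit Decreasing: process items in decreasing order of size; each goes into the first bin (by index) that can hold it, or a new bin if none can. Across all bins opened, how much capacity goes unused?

Sorted descending: 20, 19, 19, 9, 9, 9, 8, 8, 5, 5.
bin 1: place 20, 10 left
bin 2: place 19, 11 left
bin 3: place 19, 11 left
bin 1: place 9, 1 left
bin 2: place 9, 2 left
bin 3: place 9, 2 left
bin 4: place 8, 22 left
bin 4: place 8, 14 left
bin 4: place 5, 9 left
bin 4: place 5, 4 left
4 bins × 30 = 120; used 111; unused 9.

9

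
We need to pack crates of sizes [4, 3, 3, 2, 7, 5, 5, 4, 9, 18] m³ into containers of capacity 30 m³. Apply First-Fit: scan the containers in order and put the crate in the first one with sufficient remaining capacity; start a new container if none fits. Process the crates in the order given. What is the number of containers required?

container 1: place 4 m³, 26 m³ left
container 1: place 3 m³, 23 m³ left
container 1: place 3 m³, 20 m³ left
container 1: place 2 m³, 18 m³ left
container 1: place 7 m³, 11 m³ left
container 1: place 5 m³, 6 m³ left
container 1: place 5 m³, 1 m³ left
container 2: place 4 m³, 26 m³ left
container 2: place 9 m³, 17 m³ left
container 3: place 18 m³, 12 m³ left
Final containers: [4,3,3,2,7,5,5] [4,9] [18].

3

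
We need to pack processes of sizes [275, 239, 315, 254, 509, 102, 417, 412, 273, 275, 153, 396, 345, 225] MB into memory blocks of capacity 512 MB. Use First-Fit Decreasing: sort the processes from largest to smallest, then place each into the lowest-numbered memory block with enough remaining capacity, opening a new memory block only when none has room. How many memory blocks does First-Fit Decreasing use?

10

Sorted descending: 509, 417, 412, 396, 345, 315, 275, 275, 273, 254, 239, 225, 153, 102.
509 MB → memory block 1 (remaining 3 MB)
417 MB → memory block 2 (remaining 95 MB)
412 MB → memory block 3 (remaining 100 MB)
396 MB → memory block 4 (remaining 116 MB)
345 MB → memory block 5 (remaining 167 MB)
315 MB → memory block 6 (remaining 197 MB)
275 MB → memory block 7 (remaining 237 MB)
275 MB → memory block 8 (remaining 237 MB)
273 MB → memory block 9 (remaining 239 MB)
254 MB → memory block 10 (remaining 258 MB)
239 MB → memory block 9 (remaining 0 MB)
225 MB → memory block 7 (remaining 12 MB)
153 MB → memory block 5 (remaining 14 MB)
102 MB → memory block 4 (remaining 14 MB)
Final memory blocks: [509] [417] [412] [396,102] [345,153] [315] [275,225] [275] [273,239] [254].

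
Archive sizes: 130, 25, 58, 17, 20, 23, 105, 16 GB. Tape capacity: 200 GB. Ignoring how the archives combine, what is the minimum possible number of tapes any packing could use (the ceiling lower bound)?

Total size = 130 + 25 + 58 + 17 + 20 + 23 + 105 + 16 = 394 GB.
⌈394 / 200⌉ = 2.

2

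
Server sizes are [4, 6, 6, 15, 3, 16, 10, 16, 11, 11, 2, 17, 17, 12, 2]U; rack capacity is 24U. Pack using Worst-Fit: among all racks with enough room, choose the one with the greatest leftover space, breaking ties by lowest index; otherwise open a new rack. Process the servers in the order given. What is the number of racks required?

9 racks

4U → rack 1 (remaining 20U)
6U → rack 1 (remaining 14U)
6U → rack 1 (remaining 8U)
15U → rack 2 (remaining 9U)
3U → rack 2 (remaining 6U)
16U → rack 3 (remaining 8U)
10U → rack 4 (remaining 14U)
16U → rack 5 (remaining 8U)
11U → rack 4 (remaining 3U)
11U → rack 6 (remaining 13U)
2U → rack 6 (remaining 11U)
17U → rack 7 (remaining 7U)
17U → rack 8 (remaining 7U)
12U → rack 9 (remaining 12U)
2U → rack 9 (remaining 10U)
Final racks: [4,6,6] [15,3] [16] [10,11] [16] [11,2] [17] [17] [12,2].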